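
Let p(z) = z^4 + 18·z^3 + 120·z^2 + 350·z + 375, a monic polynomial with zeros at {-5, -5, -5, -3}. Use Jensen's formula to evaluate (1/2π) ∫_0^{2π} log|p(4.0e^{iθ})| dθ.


Zeros: -5, -5, -5, -3; r = 4.0.
Inside |z| < r: -3. Outside (|z| ≥ r): -5, -5, -5.
p(0) = 375, so log|p(0)| = log(375) = 5.9269.
Apply Jensen: I(r) = log|p(0)| + Σ_k log(r/|z_k|), summed over zeros inside |z| < r.
  log(r/|z_k|) for z_k = -3: log(4.0/3) = 0.2877
  Outside zeros (-5, -5, -5) contribute nothing to the Jensen sum.
Sum over inside zeros: 0.2877.
I(r) = log|p(0)| + (inside sum) = 5.9269 + 0.2877 = 6.2146.
Note: since some zeros are outside |z| ≤ r, the simplified n·log(r) form does NOT apply — only the inside zeros contribute.

I(r) ≈ 6.2146.


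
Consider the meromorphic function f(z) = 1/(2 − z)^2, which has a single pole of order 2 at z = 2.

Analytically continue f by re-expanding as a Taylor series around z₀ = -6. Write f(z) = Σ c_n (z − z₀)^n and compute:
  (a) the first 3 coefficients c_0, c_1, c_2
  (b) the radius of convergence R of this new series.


Let w = z − z₀, so z = z₀ + w.
Then 2 − z = 2 − (z₀ + w) = (2 − z₀) − w = 8 − w.
f(z) = 1/(8 − w)^2 = (1/(8)^2) · (1 − w/(8))^{−2}.
By the binomial series (1−u)^{−2} = Σ_{n≥0} C(n+1, 1) u^n for |u|<1, with u = w/(8):
  c_n = C(n+1, 1) / (8)^(n+2).
  c_0 = 1/(8)^2 = 1/64.
  c_1 = 2/(8)^3 = 1/256.
  c_2 = 3/(8)^4 = 3/4096.
The series is valid for |w/d| < 1, i.e. |z − z₀| < |d|.
Radius of convergence: R = |2 − z₀| = |8| = 8 (distance from z₀ to the singularity z = 2).

c_0 = 1/64, c_1 = 1/256, c_2 = 3/4096; R = 8.


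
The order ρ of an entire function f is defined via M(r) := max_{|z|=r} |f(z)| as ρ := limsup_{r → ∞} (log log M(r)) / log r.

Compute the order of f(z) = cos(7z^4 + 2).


Write cos(w) = (e^{iw} ± e^{−iw})/(2 or 2i), so |cos(w)| ≤ e^{|w|}. With w = 7z^4 + 2, |w| ≤ 7r^4 + 2 on |z|=r, giving M(r) ≤ e^{7r^4 + 2} and ρ ≤ 4. For the lower bound, choose z on |z|=r with 7z^4 purely imaginary of modulus 7r^4; then |cos(7z^4 + 2)| grows like e^{7r^4}/2, so ρ ≥ 4. Hence ρ = 4.
Therefore ρ = 4.

Order ρ = 4.


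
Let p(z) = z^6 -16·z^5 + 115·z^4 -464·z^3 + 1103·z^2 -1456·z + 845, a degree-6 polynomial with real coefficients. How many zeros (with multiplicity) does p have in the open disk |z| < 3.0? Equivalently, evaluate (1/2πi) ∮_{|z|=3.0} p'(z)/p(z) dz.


The zeros of p are: (2 + 1i), (2 - 1i), (3 + 2i), (3 - 2i), (3 + 2i), (3 - 2i).
Their magnitudes are: 2.236, 2.236, 3.606, 3.606, 3.606, 3.606.
Zeros with |z| < R = 3.0: (2 + 1i), (2 - 1i).
Count = 2.
By the argument principle, (1/2πi) ∮_{|z|=R} p'(z)/p(z) dz equals exactly this count.

Number of zeros inside |z| < 3.0: 2.


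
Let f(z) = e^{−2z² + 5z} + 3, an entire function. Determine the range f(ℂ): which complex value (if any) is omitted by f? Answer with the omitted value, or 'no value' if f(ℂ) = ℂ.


Little Picard bounds the complement of f(ℂ) to at most one point.
The exponent g(z) = −2z² + 5z is a nonconstant polynomial, hence surjective onto ℂ. So e^{g(z)} takes every value in {e^w : w ∈ ℂ} = ℂ ∖ {0}. Adding 3 shifts the range to ℂ ∖ {3}. f omits exactly 3.

Omitted value: 3.


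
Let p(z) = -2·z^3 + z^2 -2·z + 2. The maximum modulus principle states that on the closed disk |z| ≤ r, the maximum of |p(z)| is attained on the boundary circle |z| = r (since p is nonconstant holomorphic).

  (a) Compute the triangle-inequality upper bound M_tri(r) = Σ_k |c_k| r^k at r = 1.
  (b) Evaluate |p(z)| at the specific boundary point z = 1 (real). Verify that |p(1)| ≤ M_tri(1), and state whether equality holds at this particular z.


Coefficients: c_0 = 2, c_1 = -2, c_2 = 1, c_3 = -2. Radius r = 1.
Part (a). Triangle bound: M_tri(r) = Σ_k |c_k| r^k
  = |2|·1^0 + |-2|·1^1 + |1|·1^2 + |-2|·1^3
  = 2 + 2 + 1 + 2 = 7.
This bounds M(r) := max_{|z|=r} |p(z)| from above; equality holds iff all terms c_k z^k can be made to align in phase at a single z on |z|=r.
Part (b). At z = 1 (real, on the circle |z| = r):
  p(1) = (2)·1^0 + (-2)·1^1 + (1)·1^2 + (-2)·1^3 = -1.
  |p(1)| = 1.
Check: |p(1)| = 1 ≤ 7 = M_tri(1). ✓ Equality does not hold at z = 1 (the coefficients have mixed signs, so the terms do not all align in phase there).

M_tri(1) = 7; |p(1)| = 1; equality at z=1: no.


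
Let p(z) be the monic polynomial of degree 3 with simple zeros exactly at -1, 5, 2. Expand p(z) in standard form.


The polynomial is p(z) = ∏_{α ∈ S} (z − α), where S = {-1, 5, 2}.
Expanding the product yields: p(z) = z^3 -6·z^2 + 3·z + 10.
The resulting polynomial has degree 3 and real coefficients as required.

p(z) = z^3 -6·z^2 + 3·z + 10.


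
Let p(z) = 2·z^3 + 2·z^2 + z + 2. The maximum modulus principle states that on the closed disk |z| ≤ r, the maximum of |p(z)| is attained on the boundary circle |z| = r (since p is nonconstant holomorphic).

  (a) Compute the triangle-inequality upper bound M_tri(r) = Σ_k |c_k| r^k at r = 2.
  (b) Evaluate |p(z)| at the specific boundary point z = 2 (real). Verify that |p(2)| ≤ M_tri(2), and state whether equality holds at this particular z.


Coefficients: c_0 = 2, c_1 = 1, c_2 = 2, c_3 = 2. Radius r = 2.
Part (a). Triangle bound: M_tri(r) = Σ_k |c_k| r^k
  = |2|·2^0 + |1|·2^1 + |2|·2^2 + |2|·2^3
  = 2 + 2 + 8 + 16 = 28.
This bounds M(r) := max_{|z|=r} |p(z)| from above; equality holds iff all terms c_k z^k can be made to align in phase at a single z on |z|=r.
Part (b). At z = 2 (real, on the circle |z| = r):
  p(2) = (2)·2^0 + (1)·2^1 + (2)·2^2 + (2)·2^3 = 28.
  |p(2)| = 28.
Since all nonzero coefficients share the same sign, |p(2)| = 28 = M_tri(2); the triangle bound is attained at z = 2, so in fact M(r) = 28.

M_tri(2) = 28; |p(2)| = 28; equality at z=2: yes.


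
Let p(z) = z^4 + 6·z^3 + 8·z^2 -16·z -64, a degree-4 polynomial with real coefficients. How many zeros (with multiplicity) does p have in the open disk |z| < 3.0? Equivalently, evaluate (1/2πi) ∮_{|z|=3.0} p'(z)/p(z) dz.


The zeros of p are: -4, 2, (-2 + 2i), (-2 - 2i).
Their magnitudes are: 4, 2, 2.828, 2.828.
Zeros with |z| < R = 3.0: 2, (-2 + 2i), (-2 - 2i).
Count = 3.
By the argument principle, (1/2πi) ∮_{|z|=R} p'(z)/p(z) dz equals exactly this count.

Number of zeros inside |z| < 3.0: 3.


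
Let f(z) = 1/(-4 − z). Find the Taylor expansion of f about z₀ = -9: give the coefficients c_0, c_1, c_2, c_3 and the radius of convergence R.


Let w = z − z₀, so z = z₀ + w.
Then -4 − z = -4 − (z₀ + w) = (-4 − z₀) − w = 5 − w.
f(z) = 1/(5 − w) = (1/(5)) · 1/(1 − w/(5)) = Σ_{n≥0} w^n / (5)^(n+1).
So c_n = 1/(5)^(n+1):
  c_0 = 1/(5)^1 = 1/5.
  c_1 = 1/(5)^2 = 1/25.
  c_2 = 1/(5)^3 = 1/125.
  c_3 = 1/(5)^4 = 1/625.
The series is valid for |w/d| < 1, i.e. |z − z₀| < |d|.
Radius of convergence: R = |-4 − z₀| = |5| = 5 (distance from z₀ to the singularity z = -4).

c_0 = 1/5, c_1 = 1/25, c_2 = 1/125, c_3 = 1/625; R = 5.


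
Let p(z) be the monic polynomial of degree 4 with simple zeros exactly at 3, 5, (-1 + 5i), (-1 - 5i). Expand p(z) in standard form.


The polynomial is p(z) = ∏_{α ∈ S} (z − α), where S = {3, 5, (-1 + 5i), (-1 - 5i)}.
Expanding the product yields: p(z) = z^4 -6·z^3 + 25·z^2 -178·z + 390.
Note conjugate pairs combine to real quadratics: (z − (-1+5i))(z − (-1−5i)) = z² + 2z + 26.
The resulting polynomial has degree 4 and real coefficients as required.

p(z) = z^4 -6·z^3 + 25·z^2 -178·z + 390.


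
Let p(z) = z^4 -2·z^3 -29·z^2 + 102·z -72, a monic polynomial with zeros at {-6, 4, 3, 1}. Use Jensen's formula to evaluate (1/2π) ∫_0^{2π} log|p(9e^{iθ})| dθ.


Zeros: -6, 1, 3, 4; r = 9.
Inside |z| < r: -6, 1, 3, 4. Outside (|z| ≥ r): ∅.
p(0) = -72, so log|p(0)| = log(72) = 4.2767.
Apply Jensen: I(r) = log|p(0)| + Σ_k log(r/|z_k|), summed over zeros inside |z| < r.
  log(r/|z_k|) for z_k = -6: log(9/6) = 0.4055
  log(r/|z_k|) for z_k = 4: log(9/4) = 0.8109
  log(r/|z_k|) for z_k = 3: log(9/3) = 1.0986
  log(r/|z_k|) for z_k = 1: log(9/1) = 2.1972
Sum over inside zeros: 4.5122.
I(r) = log|p(0)| + (inside sum) = 4.2767 + 4.5122 = 8.7889.
Closed form (all zeros inside, monic): I(r) = n·log(r) = 4·log(9) = 8.7889. ✓

I(r) ≈ 8.7889.


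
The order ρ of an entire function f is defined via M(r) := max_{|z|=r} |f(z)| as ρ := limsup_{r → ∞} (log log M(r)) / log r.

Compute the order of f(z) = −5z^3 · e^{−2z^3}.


M(r) = max_{|z|=r} |-5|·|z|^3·|e^{−2z^3}| = 5·r^3 · e^{2r^3} (the factors attain their maxima compatibly on |z|=r). Then log M(r) = log 5 + 3·log r + 2r^3, dominated by the last term, so log log M(r) ~ 3·log r. The polynomial factor -5z^3 contributes only a log r term and does not affect the order. ρ = 3.
Therefore ρ = 3.

Order ρ = 3.


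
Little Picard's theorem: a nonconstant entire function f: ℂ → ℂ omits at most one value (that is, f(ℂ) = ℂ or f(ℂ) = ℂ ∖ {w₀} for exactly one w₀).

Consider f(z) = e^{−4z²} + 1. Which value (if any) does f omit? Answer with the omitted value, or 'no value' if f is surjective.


Little Picard bounds the complement of f(ℂ) to at most one point.
The exponent g(z) = −4z² is a nonconstant polynomial, hence surjective onto ℂ. So e^{g(z)} takes every value in {e^w : w ∈ ℂ} = ℂ ∖ {0}. Adding 1 shifts the range to ℂ ∖ {1}. f omits exactly 1.

Omitted value: 1.


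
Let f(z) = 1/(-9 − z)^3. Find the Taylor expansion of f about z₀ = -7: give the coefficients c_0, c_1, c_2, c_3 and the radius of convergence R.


Let w = z − z₀, so z = z₀ + w.
Then -9 − z = -9 − (z₀ + w) = (-9 − z₀) − w = -2 − w.
f(z) = 1/(-2 − w)^3 = (1/(-2)^3) · (1 − w/(-2))^{−3}.
By the binomial series (1−u)^{−3} = Σ_{n≥0} C(n+2, 2) u^n for |u|<1, with u = w/(-2):
  c_n = C(n+2, 2) / (-2)^(n+3).
  c_0 = 1/(-2)^3 = -1/8.
  c_1 = 3/(-2)^4 = 3/16.
  c_2 = 6/(-2)^5 = -3/16.
  c_3 = 10/(-2)^6 = 5/32.
The series is valid for |w/d| < 1, i.e. |z − z₀| < |d|.
Radius of convergence: R = |-9 − z₀| = |-2| = 2 (distance from z₀ to the singularity z = -9).

c_0 = -1/8, c_1 = 3/16, c_2 = -3/16, c_3 = 5/32; R = 2.


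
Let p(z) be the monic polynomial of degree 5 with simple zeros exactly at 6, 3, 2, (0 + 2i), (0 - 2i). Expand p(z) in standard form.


The polynomial is p(z) = ∏_{α ∈ S} (z − α), where S = {6, 3, 2, (0 + 2i), (0 - 2i)}.
Expanding the product yields: p(z) = z^5 -11·z^4 + 40·z^3 -80·z^2 + 144·z -144.
Note conjugate pairs combine to real quadratics: (z − (0+2i))(z − (0−2i)) = z² + 4.
The resulting polynomial has degree 5 and real coefficients as required.

p(z) = z^5 -11·z^4 + 40·z^3 -80·z^2 + 144·z -144.


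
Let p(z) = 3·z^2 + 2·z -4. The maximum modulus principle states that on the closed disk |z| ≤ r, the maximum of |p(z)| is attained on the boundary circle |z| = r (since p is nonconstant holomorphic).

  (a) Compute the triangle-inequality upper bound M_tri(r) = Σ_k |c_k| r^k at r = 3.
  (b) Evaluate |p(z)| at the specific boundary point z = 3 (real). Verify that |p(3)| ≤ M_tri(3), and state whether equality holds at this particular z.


Coefficients: c_0 = -4, c_1 = 2, c_2 = 3. Radius r = 3.
Part (a). Triangle bound: M_tri(r) = Σ_k |c_k| r^k
  = |-4|·3^0 + |2|·3^1 + |3|·3^2
  = 4 + 6 + 27 = 37.
This bounds M(r) := max_{|z|=r} |p(z)| from above; equality holds iff all terms c_k z^k can be made to align in phase at a single z on |z|=r.
Part (b). At z = 3 (real, on the circle |z| = r):
  p(3) = (-4)·3^0 + (2)·3^1 + (3)·3^2 = 29.
  |p(3)| = 29.
Check: |p(3)| = 29 ≤ 37 = M_tri(3). ✓ Equality does not hold at z = 3 (the coefficients have mixed signs, so the terms do not all align in phase there).

M_tri(3) = 37; |p(3)| = 29; equality at z=3: no.


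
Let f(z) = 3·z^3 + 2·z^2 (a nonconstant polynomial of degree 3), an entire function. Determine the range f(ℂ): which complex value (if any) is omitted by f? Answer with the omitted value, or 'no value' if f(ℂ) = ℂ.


Little Picard bounds the complement of f(ℂ) to at most one point.
For every w ∈ ℂ, the equation p(z) − w = 0 is a nonconstant polynomial in z and hence has at least one root by the fundamental theorem of algebra. So p is surjective onto ℂ, omitting no value.

Omitted value: no value.


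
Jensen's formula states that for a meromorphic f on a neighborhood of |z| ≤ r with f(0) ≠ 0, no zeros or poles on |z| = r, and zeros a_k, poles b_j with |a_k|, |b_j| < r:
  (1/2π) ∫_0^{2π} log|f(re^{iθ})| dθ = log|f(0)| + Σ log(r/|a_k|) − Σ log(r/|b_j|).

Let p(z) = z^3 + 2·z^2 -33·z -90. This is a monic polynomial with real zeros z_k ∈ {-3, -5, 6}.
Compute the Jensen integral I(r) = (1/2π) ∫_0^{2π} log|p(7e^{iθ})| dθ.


Zeros: -5, -3, 6; r = 7.
Inside |z| < r: -5, -3, 6. Outside (|z| ≥ r): ∅.
p(0) = -90, so log|p(0)| = log(90) = 4.4998.
Apply Jensen: I(r) = log|p(0)| + Σ_k log(r/|z_k|), summed over zeros inside |z| < r.
  log(r/|z_k|) for z_k = -3: log(7/3) = 0.8473
  log(r/|z_k|) for z_k = -5: log(7/5) = 0.3365
  log(r/|z_k|) for z_k = 6: log(7/6) = 0.1542
Sum over inside zeros: 1.3379.
I(r) = log|p(0)| + (inside sum) = 4.4998 + 1.3379 = 5.8377.
Closed form (all zeros inside, monic): I(r) = n·log(r) = 3·log(7) = 5.8377. ✓

I(r) ≈ 5.8377.


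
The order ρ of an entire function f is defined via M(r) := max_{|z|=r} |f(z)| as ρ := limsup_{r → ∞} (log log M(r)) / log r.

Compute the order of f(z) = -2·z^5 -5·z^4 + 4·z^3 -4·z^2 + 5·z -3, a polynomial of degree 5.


|f(z)| ≤ Σ|c_k|·r^k = O(r^5) as r → ∞. Polynomial growth is O(e^{r^ε}) for every ε > 0 (since r^5/e^{r^ε} → 0), so ρ ≤ ε for all ε > 0, i.e. ρ = 0. Every nonconstant polynomial has order 0.
Therefore ρ = 0.

Order ρ = 0.


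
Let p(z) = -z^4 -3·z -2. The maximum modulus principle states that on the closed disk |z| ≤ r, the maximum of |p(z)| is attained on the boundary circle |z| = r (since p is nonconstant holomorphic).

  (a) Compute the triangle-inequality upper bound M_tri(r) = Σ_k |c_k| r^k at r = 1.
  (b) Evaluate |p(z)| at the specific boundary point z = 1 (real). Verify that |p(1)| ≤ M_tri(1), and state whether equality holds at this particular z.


Coefficients: c_0 = -2, c_1 = -3, c_2 = 0, c_3 = 0, c_4 = -1. Radius r = 1.
Part (a). Triangle bound: M_tri(r) = Σ_k |c_k| r^k
  = |-2|·1^0 + |-3|·1^1 + |0|·1^2 + |0|·1^3 + |-1|·1^4
  = 2 + 3 + 0 + 0 + 1 = 6.
This bounds M(r) := max_{|z|=r} |p(z)| from above; equality holds iff all terms c_k z^k can be made to align in phase at a single z on |z|=r.
Part (b). At z = 1 (real, on the circle |z| = r):
  p(1) = (-2)·1^0 + (-3)·1^1 + (0)·1^2 + (0)·1^3 + (-1)·1^4 = -6.
  |p(1)| = 6.
Since all nonzero coefficients share the same sign, |p(1)| = 6 = M_tri(1); the triangle bound is attained at z = 1, so in fact M(r) = 6.

M_tri(1) = 6; |p(1)| = 6; equality at z=1: yes.


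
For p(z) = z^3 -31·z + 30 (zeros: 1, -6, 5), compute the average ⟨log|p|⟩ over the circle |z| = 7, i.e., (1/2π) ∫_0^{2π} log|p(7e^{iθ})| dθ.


Zeros: -6, 1, 5; r = 7.
Inside |z| < r: -6, 1, 5. Outside (|z| ≥ r): ∅.
p(0) = 30, so log|p(0)| = log(30) = 3.4012.
Apply Jensen: I(r) = log|p(0)| + Σ_k log(r/|z_k|), summed over zeros inside |z| < r.
  log(r/|z_k|) for z_k = 1: log(7/1) = 1.9459
  log(r/|z_k|) for z_k = -6: log(7/6) = 0.1542
  log(r/|z_k|) for z_k = 5: log(7/5) = 0.3365
Sum over inside zeros: 2.4365.
I(r) = log|p(0)| + (inside sum) = 3.4012 + 2.4365 = 5.8377.
Closed form (all zeros inside, monic): I(r) = n·log(r) = 3·log(7) = 5.8377. ✓

I(r) ≈ 5.8377.


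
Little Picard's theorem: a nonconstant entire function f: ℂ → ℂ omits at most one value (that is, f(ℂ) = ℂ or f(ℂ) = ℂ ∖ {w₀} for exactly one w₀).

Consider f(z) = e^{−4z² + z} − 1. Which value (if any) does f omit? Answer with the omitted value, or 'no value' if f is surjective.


Little Picard bounds the complement of f(ℂ) to at most one point.
The exponent g(z) = −4z² + z is a nonconstant polynomial, hence surjective onto ℂ. So e^{g(z)} takes every value in {e^w : w ∈ ℂ} = ℂ ∖ {0}. Adding -1 shifts the range to ℂ ∖ {-1}. f omits exactly -1.

Omitted value: -1.


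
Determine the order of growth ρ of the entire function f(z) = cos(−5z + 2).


cos(w) is a linear combination of e^{iw} and e^{−iw} (or e^w, e^{−w} in the hyperbolic case), so |cos(w)| ≤ e^{|w|}. With w = −5z + 2, |w| ≤ 5|z| + 2 = 5r + 2 on |z| = r, giving M(r) ≤ e^{5r + 2}, so ρ ≤ 1. On a suitable ray (z = it for sin/cos; z = t for sinh/cosh, t real → ∞), |cos(−5z + 2)| grows like e^{5|t|}/2, so ρ ≥ 1. Hence ρ = 1.
Therefore ρ = 1.

Order ρ = 1.


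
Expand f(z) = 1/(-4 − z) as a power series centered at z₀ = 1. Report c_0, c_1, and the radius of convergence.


Let w = z − z₀, so z = z₀ + w.
Then -4 − z = -4 − (z₀ + w) = (-4 − z₀) − w = -5 − w.
f(z) = 1/(-5 − w) = (1/(-5)) · 1/(1 − w/(-5)) = Σ_{n≥0} w^n / (-5)^(n+1).
So c_n = 1/(-5)^(n+1):
  c_0 = 1/(-5)^1 = -1/5.
  c_1 = 1/(-5)^2 = 1/25.
The series is valid for |w/d| < 1, i.e. |z − z₀| < |d|.
Radius of convergence: R = |-4 − z₀| = |-5| = 5 (distance from z₀ to the singularity z = -4).

c_0 = -1/5, c_1 = 1/25; R = 5.


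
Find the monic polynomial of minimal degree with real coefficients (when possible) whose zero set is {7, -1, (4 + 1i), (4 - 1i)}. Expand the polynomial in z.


The polynomial is p(z) = ∏_{α ∈ S} (z − α), where S = {7, -1, (4 + 1i), (4 - 1i)}.
Expanding the product yields: p(z) = z^4 -14·z^3 + 58·z^2 -46·z -119.
Note conjugate pairs combine to real quadratics: (z − (4+1i))(z − (4−1i)) = z² − 8z + 17.
The resulting polynomial has degree 4 and real coefficients as required.

p(z) = z^4 -14·z^3 + 58·z^2 -46·z -119.


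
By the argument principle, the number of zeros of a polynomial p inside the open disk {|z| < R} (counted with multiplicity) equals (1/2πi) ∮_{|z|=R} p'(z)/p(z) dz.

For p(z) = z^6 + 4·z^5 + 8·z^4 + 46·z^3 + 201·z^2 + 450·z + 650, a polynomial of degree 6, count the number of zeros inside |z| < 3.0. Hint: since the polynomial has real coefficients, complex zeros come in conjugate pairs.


The zeros of p are: (2 + 3i), (2 - 3i), (-1 + 2i), (-1 - 2i), (-3 + 1i), (-3 - 1i).
Their magnitudes are: 3.606, 3.606, 2.236, 2.236, 3.162, 3.162.
Zeros with |z| < R = 3.0: (-1 + 2i), (-1 - 2i).
Count = 2.
By the argument principle, (1/2πi) ∮_{|z|=R} p'(z)/p(z) dz equals exactly this count.

Number of zeros inside |z| < 3.0: 2.


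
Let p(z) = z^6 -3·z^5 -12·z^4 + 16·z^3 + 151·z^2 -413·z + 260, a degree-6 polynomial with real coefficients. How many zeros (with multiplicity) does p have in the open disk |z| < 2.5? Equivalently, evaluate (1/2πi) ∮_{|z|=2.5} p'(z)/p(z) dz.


The zeros of p are: 1, (-3 + 2i), (-3 - 2i), 4, (2 + 1i), (2 - 1i).
Their magnitudes are: 1, 3.606, 3.606, 4, 2.236, 2.236.
Zeros with |z| < R = 2.5: 1, (2 + 1i), (2 - 1i).
Count = 3.
By the argument principle, (1/2πi) ∮_{|z|=R} p'(z)/p(z) dz equals exactly this count.

Number of zeros inside |z| < 2.5: 3.


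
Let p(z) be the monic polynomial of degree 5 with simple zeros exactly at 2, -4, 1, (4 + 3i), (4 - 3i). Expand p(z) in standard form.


The polynomial is p(z) = ∏_{α ∈ S} (z − α), where S = {2, -4, 1, (4 + 3i), (4 - 3i)}.
Expanding the product yields: p(z) = z^5 -7·z^4 + 7·z^3 + 113·z^2 -314·z + 200.
Note conjugate pairs combine to real quadratics: (z − (4+3i))(z − (4−3i)) = z² − 8z + 25.
The resulting polynomial has degree 5 and real coefficients as required.

p(z) = z^5 -7·z^4 + 7·z^3 + 113·z^2 -314·z + 200.


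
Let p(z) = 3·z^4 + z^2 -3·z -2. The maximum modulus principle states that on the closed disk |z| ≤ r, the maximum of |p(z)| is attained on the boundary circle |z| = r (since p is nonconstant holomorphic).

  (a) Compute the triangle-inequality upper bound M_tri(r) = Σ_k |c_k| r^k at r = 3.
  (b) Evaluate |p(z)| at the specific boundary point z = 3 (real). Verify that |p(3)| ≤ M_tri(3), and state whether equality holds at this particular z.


Coefficients: c_0 = -2, c_1 = -3, c_2 = 1, c_3 = 0, c_4 = 3. Radius r = 3.
Part (a). Triangle bound: M_tri(r) = Σ_k |c_k| r^k
  = |-2|·3^0 + |-3|·3^1 + |1|·3^2 + |0|·3^3 + |3|·3^4
  = 2 + 9 + 9 + 0 + 243 = 263.
This bounds M(r) := max_{|z|=r} |p(z)| from above; equality holds iff all terms c_k z^k can be made to align in phase at a single z on |z|=r.
Part (b). At z = 3 (real, on the circle |z| = r):
  p(3) = (-2)·3^0 + (-3)·3^1 + (1)·3^2 + (0)·3^3 + (3)·3^4 = 241.
  |p(3)| = 241.
Check: |p(3)| = 241 ≤ 263 = M_tri(3). ✓ Equality does not hold at z = 3 (the coefficients have mixed signs, so the terms do not all align in phase there).

M_tri(3) = 263; |p(3)| = 241; equality at z=3: no.


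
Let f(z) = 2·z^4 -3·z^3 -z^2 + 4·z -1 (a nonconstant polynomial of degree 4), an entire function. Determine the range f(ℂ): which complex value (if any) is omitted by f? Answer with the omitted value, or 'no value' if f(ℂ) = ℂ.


Little Picard bounds the complement of f(ℂ) to at most one point.
For every w ∈ ℂ, the equation p(z) − w = 0 is a nonconstant polynomial in z and hence has at least one root by the fundamental theorem of algebra. So p is surjective onto ℂ, omitting no value.

Omitted value: no value.


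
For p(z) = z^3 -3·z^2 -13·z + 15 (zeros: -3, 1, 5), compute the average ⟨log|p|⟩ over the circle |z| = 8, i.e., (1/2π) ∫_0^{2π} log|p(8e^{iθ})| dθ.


Zeros: -3, 1, 5; r = 8.
Inside |z| < r: -3, 1, 5. Outside (|z| ≥ r): ∅.
p(0) = 15, so log|p(0)| = log(15) = 2.7081.
Apply Jensen: I(r) = log|p(0)| + Σ_k log(r/|z_k|), summed over zeros inside |z| < r.
  log(r/|z_k|) for z_k = -3: log(8/3) = 0.9808
  log(r/|z_k|) for z_k = 1: log(8/1) = 2.0794
  log(r/|z_k|) for z_k = 5: log(8/5) = 0.4700
Sum over inside zeros: 3.5303.
I(r) = log|p(0)| + (inside sum) = 2.7081 + 3.5303 = 6.2383.
Closed form (all zeros inside, monic): I(r) = n·log(r) = 3·log(8) = 6.2383. ✓

I(r) ≈ 6.2383.


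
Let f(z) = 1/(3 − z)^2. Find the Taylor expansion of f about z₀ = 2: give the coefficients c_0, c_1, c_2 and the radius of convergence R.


Let w = z − z₀, so z = z₀ + w.
Then 3 − z = 3 − (z₀ + w) = (3 − z₀) − w = 1 − w.
f(z) = 1/(1 − w)^2 = (1/(1)^2) · (1 − w/(1))^{−2}.
By the binomial series (1−u)^{−2} = Σ_{n≥0} C(n+1, 1) u^n for |u|<1, with u = w/(1):
  c_n = C(n+1, 1) / (1)^(n+2).
  c_0 = 1/(1)^2 = 1.
  c_1 = 2/(1)^3 = 2.
  c_2 = 3/(1)^4 = 3.
The series is valid for |w/d| < 1, i.e. |z − z₀| < |d|.
Radius of convergence: R = |3 − z₀| = |1| = 1 (distance from z₀ to the singularity z = 3).

c_0 = 1, c_1 = 2, c_2 = 3; R = 1.


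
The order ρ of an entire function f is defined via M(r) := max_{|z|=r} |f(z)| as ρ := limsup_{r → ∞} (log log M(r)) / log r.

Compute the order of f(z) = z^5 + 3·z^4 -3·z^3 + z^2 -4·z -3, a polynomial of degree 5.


|f(z)| ≤ Σ|c_k|·r^k = O(r^5) as r → ∞. Polynomial growth is O(e^{r^ε}) for every ε > 0 (since r^5/e^{r^ε} → 0), so ρ ≤ ε for all ε > 0, i.e. ρ = 0. Every nonconstant polynomial has order 0.
Therefore ρ = 0.

Order ρ = 0.


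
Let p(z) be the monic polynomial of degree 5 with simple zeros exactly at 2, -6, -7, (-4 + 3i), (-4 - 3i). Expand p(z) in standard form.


The polynomial is p(z) = ∏_{α ∈ S} (z − α), where S = {2, -6, -7, (-4 + 3i), (-4 - 3i)}.
Expanding the product yields: p(z) = z^5 + 19·z^4 + 129·z^3 + 319·z^2 -272·z -2100.
Note conjugate pairs combine to real quadratics: (z − (-4+3i))(z − (-4−3i)) = z² + 8z + 25.
The resulting polynomial has degree 5 and real coefficients as required.

p(z) = z^5 + 19·z^4 + 129·z^3 + 319·z^2 -272·z -2100.


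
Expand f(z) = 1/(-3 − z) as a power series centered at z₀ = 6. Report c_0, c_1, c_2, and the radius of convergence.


Let w = z − z₀, so z = z₀ + w.
Then -3 − z = -3 − (z₀ + w) = (-3 − z₀) − w = -9 − w.
f(z) = 1/(-9 − w) = (1/(-9)) · 1/(1 − w/(-9)) = Σ_{n≥0} w^n / (-9)^(n+1).
So c_n = 1/(-9)^(n+1):
  c_0 = 1/(-9)^1 = -1/9.
  c_1 = 1/(-9)^2 = 1/81.
  c_2 = 1/(-9)^3 = -1/729.
The series is valid for |w/d| < 1, i.e. |z − z₀| < |d|.
Radius of convergence: R = |-3 − z₀| = |-9| = 9 (distance from z₀ to the singularity z = -3).

c_0 = -1/9, c_1 = 1/81, c_2 = -1/729; R = 9.


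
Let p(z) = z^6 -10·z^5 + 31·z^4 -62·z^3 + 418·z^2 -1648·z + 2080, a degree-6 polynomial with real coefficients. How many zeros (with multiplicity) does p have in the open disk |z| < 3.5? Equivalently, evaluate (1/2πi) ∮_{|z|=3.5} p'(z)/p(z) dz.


The zeros of p are: (-2 + 3i), (-2 - 3i), (3 + 1i), (3 - 1i), 4, 4.
Their magnitudes are: 3.606, 3.606, 3.162, 3.162, 4, 4.
Zeros with |z| < R = 3.5: (3 + 1i), (3 - 1i).
Count = 2.
By the argument principle, (1/2πi) ∮_{|z|=R} p'(z)/p(z) dz equals exactly this count.

Number of zeros inside |z| < 3.5: 2.


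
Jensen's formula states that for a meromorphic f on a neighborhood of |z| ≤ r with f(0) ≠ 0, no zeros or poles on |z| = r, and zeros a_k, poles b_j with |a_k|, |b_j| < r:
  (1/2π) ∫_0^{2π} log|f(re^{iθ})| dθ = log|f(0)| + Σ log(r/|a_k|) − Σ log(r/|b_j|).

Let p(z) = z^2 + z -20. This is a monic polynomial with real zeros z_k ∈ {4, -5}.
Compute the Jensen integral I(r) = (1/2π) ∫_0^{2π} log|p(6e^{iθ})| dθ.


Zeros: -5, 4; r = 6.
Inside |z| < r: -5, 4. Outside (|z| ≥ r): ∅.
p(0) = -20, so log|p(0)| = log(20) = 2.9957.
Apply Jensen: I(r) = log|p(0)| + Σ_k log(r/|z_k|), summed over zeros inside |z| < r.
  log(r/|z_k|) for z_k = 4: log(6/4) = 0.4055
  log(r/|z_k|) for z_k = -5: log(6/5) = 0.1823
Sum over inside zeros: 0.5878.
I(r) = log|p(0)| + (inside sum) = 2.9957 + 0.5878 = 3.5835.
Closed form (all zeros inside, monic): I(r) = n·log(r) = 2·log(6) = 3.5835. ✓

I(r) ≈ 3.5835.


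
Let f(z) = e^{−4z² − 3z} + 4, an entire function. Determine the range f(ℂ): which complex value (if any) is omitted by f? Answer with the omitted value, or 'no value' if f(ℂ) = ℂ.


Little Picard bounds the complement of f(ℂ) to at most one point.
The exponent g(z) = −4z² − 3z is a nonconstant polynomial, hence surjective onto ℂ. So e^{g(z)} takes every value in {e^w : w ∈ ℂ} = ℂ ∖ {0}. Adding 4 shifts the range to ℂ ∖ {4}. f omits exactly 4.

Omitted value: 4.


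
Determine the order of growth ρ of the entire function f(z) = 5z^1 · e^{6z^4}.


M(r) = max_{|z|=r} |5|·|z|^1·|e^{6z^4}| = 5·r^1 · e^{6r^4} (the factors attain their maxima compatibly on |z|=r). Then log M(r) = log 5 + 1·log r + 6r^4, dominated by the last term, so log log M(r) ~ 4·log r. The polynomial factor 5z^1 contributes only a log r term and does not affect the order. ρ = 4.
Therefore ρ = 4.

Order ρ = 4.


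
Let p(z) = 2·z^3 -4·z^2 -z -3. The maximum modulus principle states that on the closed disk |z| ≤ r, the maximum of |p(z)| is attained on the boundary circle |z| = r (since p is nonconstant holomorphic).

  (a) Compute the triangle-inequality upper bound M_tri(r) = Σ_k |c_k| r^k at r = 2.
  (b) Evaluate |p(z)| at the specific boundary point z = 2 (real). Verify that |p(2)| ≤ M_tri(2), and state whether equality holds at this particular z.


Coefficients: c_0 = -3, c_1 = -1, c_2 = -4, c_3 = 2. Radius r = 2.
Part (a). Triangle bound: M_tri(r) = Σ_k |c_k| r^k
  = |-3|·2^0 + |-1|·2^1 + |-4|·2^2 + |2|·2^3
  = 3 + 2 + 16 + 16 = 37.
This bounds M(r) := max_{|z|=r} |p(z)| from above; equality holds iff all terms c_k z^k can be made to align in phase at a single z on |z|=r.
Part (b). At z = 2 (real, on the circle |z| = r):
  p(2) = (-3)·2^0 + (-1)·2^1 + (-4)·2^2 + (2)·2^3 = -5.
  |p(2)| = 5.
Check: |p(2)| = 5 ≤ 37 = M_tri(2). ✓ Equality does not hold at z = 2 (the coefficients have mixed signs, so the terms do not all align in phase there).

M_tri(2) = 37; |p(2)| = 5; equality at z=2: no.


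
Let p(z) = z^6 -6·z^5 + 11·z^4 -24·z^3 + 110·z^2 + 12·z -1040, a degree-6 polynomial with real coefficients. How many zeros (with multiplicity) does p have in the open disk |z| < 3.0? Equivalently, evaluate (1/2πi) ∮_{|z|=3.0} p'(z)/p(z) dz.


The zeros of p are: (3 + 2i), (3 - 2i), (-1 + 3i), (-1 - 3i), -2, 4.
Their magnitudes are: 3.606, 3.606, 3.162, 3.162, 2, 4.
Zeros with |z| < R = 3.0: -2.
Count = 1.
By the argument principle, (1/2πi) ∮_{|z|=R} p'(z)/p(z) dz equals exactly this count.

Number of zeros inside |z| < 3.0: 1.


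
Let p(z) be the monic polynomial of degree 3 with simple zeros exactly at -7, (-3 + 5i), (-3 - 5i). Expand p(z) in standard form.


The polynomial is p(z) = ∏_{α ∈ S} (z − α), where S = {-7, (-3 + 5i), (-3 - 5i)}.
Expanding the product yields: p(z) = z^3 + 13·z^2 + 76·z + 238.
Note conjugate pairs combine to real quadratics: (z − (-3+5i))(z − (-3−5i)) = z² + 6z + 34.
The resulting polynomial has degree 3 and real coefficients as required.

p(z) = z^3 + 13·z^2 + 76·z + 238.


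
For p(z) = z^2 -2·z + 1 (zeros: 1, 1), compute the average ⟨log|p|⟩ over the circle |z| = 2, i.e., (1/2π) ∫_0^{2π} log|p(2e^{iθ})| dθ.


Zeros: 1, 1; r = 2.
Inside |z| < r: 1, 1. Outside (|z| ≥ r): ∅.
p(0) = 1, so log|p(0)| = log(1) = 0.0000.
Apply Jensen: I(r) = log|p(0)| + Σ_k log(r/|z_k|), summed over zeros inside |z| < r.
  log(r/|z_k|) for z_k = 1: log(2/1) = 0.6931
  log(r/|z_k|) for z_k = 1: log(2/1) = 0.6931
Sum over inside zeros: 1.3863.
I(r) = log|p(0)| + (inside sum) = 0.0000 + 1.3863 = 1.3863.
Closed form (all zeros inside, monic): I(r) = n·log(r) = 2·log(2) = 1.3863. ✓

I(r) ≈ 1.3863.


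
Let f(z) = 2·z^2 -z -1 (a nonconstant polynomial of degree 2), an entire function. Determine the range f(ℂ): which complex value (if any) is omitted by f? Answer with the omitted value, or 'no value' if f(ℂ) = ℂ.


Little Picard bounds the complement of f(ℂ) to at most one point.
For every w ∈ ℂ, the equation p(z) − w = 0 is a nonconstant polynomial in z and hence has at least one root by the fundamental theorem of algebra. So p is surjective onto ℂ, omitting no value.

Omitted value: no value.


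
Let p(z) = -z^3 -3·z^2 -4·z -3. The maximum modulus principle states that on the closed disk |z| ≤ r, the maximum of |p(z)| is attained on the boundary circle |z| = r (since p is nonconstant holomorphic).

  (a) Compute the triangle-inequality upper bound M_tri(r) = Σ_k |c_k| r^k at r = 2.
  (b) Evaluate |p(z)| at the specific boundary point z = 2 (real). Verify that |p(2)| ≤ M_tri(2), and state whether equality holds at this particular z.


Coefficients: c_0 = -3, c_1 = -4, c_2 = -3, c_3 = -1. Radius r = 2.
Part (a). Triangle bound: M_tri(r) = Σ_k |c_k| r^k
  = |-3|·2^0 + |-4|·2^1 + |-3|·2^2 + |-1|·2^3
  = 3 + 8 + 12 + 8 = 31.
This bounds M(r) := max_{|z|=r} |p(z)| from above; equality holds iff all terms c_k z^k can be made to align in phase at a single z on |z|=r.
Part (b). At z = 2 (real, on the circle |z| = r):
  p(2) = (-3)·2^0 + (-4)·2^1 + (-3)·2^2 + (-1)·2^3 = -31.
  |p(2)| = 31.
Since all nonzero coefficients share the same sign, |p(2)| = 31 = M_tri(2); the triangle bound is attained at z = 2, so in fact M(r) = 31.

M_tri(2) = 31; |p(2)| = 31; equality at z=2: yes.


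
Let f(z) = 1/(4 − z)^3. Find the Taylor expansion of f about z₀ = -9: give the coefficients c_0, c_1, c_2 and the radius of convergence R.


Let w = z − z₀, so z = z₀ + w.
Then 4 − z = 4 − (z₀ + w) = (4 − z₀) − w = 13 − w.
f(z) = 1/(13 − w)^3 = (1/(13)^3) · (1 − w/(13))^{−3}.
By the binomial series (1−u)^{−3} = Σ_{n≥0} C(n+2, 2) u^n for |u|<1, with u = w/(13):
  c_n = C(n+2, 2) / (13)^(n+3).
  c_0 = 1/(13)^3 = 1/2197.
  c_1 = 3/(13)^4 = 3/28561.
  c_2 = 6/(13)^5 = 6/371293.
The series is valid for |w/d| < 1, i.e. |z − z₀| < |d|.
Radius of convergence: R = |4 − z₀| = |13| = 13 (distance from z₀ to the singularity z = 4).

c_0 = 1/2197, c_1 = 3/28561, c_2 = 6/371293; R = 13.


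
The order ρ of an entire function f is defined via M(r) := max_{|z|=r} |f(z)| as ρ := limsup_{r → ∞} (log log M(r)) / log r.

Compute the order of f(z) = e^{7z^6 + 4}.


|e^{7z^6 + 4}| = e^{Re(7·z^6) + 4} ≤ e^{7|z|^6 + 4} = e^{7r^6 + 4} on |z| = r, so ρ ≤ 6. Choosing z on |z|=r so that 7·z^6 is real positive (always possible by picking arg z appropriately) gives |f(z)| = e^{7r^6 + 4}, matching the bound. The additive constant 4 does not affect log log M(r) ~ 6·log r. Hence ρ = 6.
Therefore ρ = 6.

Order ρ = 6.


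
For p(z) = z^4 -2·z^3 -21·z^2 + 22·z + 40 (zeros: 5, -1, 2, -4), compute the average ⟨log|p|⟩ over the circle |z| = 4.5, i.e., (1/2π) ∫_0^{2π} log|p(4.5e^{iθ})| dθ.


Zeros: -4, -1, 2, 5; r = 4.5.
Inside |z| < r: -4, -1, 2. Outside (|z| ≥ r): 5.
p(0) = 40, so log|p(0)| = log(40) = 3.6889.
Apply Jensen: I(r) = log|p(0)| + Σ_k log(r/|z_k|), summed over zeros inside |z| < r.
  log(r/|z_k|) for z_k = -1: log(4.5/1) = 1.5041
  log(r/|z_k|) for z_k = 2: log(4.5/2) = 0.8109
  log(r/|z_k|) for z_k = -4: log(4.5/4) = 0.1178
  Outside zeros (5) contribute nothing to the Jensen sum.
Sum over inside zeros: 2.4328.
I(r) = log|p(0)| + (inside sum) = 3.6889 + 2.4328 = 6.1217.
Note: since some zeros are outside |z| ≤ r, the simplified n·log(r) form does NOT apply — only the inside zeros contribute.

I(r) ≈ 6.1217.


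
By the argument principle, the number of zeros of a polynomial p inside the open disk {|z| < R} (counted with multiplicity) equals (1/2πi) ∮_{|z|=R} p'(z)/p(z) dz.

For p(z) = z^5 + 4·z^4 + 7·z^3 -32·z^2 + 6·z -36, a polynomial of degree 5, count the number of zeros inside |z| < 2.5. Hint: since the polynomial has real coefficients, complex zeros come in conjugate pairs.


The zeros of p are: (0 + 1i), (0 - 1i), (-3 + 3i), (-3 - 3i), 2.
Their magnitudes are: 1, 1, 4.243, 4.243, 2.
Zeros with |z| < R = 2.5: (0 + 1i), (0 - 1i), 2.
Count = 3.
By the argument principle, (1/2πi) ∮_{|z|=R} p'(z)/p(z) dz equals exactly this count.

Number of zeros inside |z| < 2.5: 3.


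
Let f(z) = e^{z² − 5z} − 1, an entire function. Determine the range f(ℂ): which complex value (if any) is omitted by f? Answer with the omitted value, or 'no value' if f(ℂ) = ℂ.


Little Picard bounds the complement of f(ℂ) to at most one point.
The exponent g(z) = z² − 5z is a nonconstant polynomial, hence surjective onto ℂ. So e^{g(z)} takes every value in {e^w : w ∈ ℂ} = ℂ ∖ {0}. Adding -1 shifts the range to ℂ ∖ {-1}. f omits exactly -1.

Omitted value: -1.


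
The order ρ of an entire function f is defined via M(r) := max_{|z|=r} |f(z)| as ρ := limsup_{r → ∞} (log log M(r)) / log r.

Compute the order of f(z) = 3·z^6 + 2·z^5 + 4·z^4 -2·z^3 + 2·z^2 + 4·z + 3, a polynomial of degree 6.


|f(z)| ≤ Σ|c_k|·r^k = O(r^6) as r → ∞. Polynomial growth is O(e^{r^ε}) for every ε > 0 (since r^6/e^{r^ε} → 0), so ρ ≤ ε for all ε > 0, i.e. ρ = 0. Every nonconstant polynomial has order 0.
Therefore ρ = 0.

Order ρ = 0.


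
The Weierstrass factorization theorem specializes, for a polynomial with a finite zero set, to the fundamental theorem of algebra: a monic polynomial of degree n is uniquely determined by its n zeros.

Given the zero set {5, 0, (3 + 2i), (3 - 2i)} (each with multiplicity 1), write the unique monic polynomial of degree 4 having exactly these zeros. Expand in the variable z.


The polynomial is p(z) = ∏_{α ∈ S} (z − α), where S = {5, 0, (3 + 2i), (3 - 2i)}.
Expanding the product yields: p(z) = z^4 -11·z^3 + 43·z^2 -65·z.
Note conjugate pairs combine to real quadratics: (z − (3+2i))(z − (3−2i)) = z² − 6z + 13.
The resulting polynomial has degree 4 and real coefficients as required.

p(z) = z^4 -11·z^3 + 43·z^2 -65·z.


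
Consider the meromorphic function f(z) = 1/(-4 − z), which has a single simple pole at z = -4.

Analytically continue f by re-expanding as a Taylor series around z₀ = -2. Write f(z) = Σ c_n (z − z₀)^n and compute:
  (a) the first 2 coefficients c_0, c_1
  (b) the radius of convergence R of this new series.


Let w = z − z₀, so z = z₀ + w.
Then -4 − z = -4 − (z₀ + w) = (-4 − z₀) − w = -2 − w.
f(z) = 1/(-2 − w) = (1/(-2)) · 1/(1 − w/(-2)) = Σ_{n≥0} w^n / (-2)^(n+1).
So c_n = 1/(-2)^(n+1):
  c_0 = 1/(-2)^1 = -1/2.
  c_1 = 1/(-2)^2 = 1/4.
The series is valid for |w/d| < 1, i.e. |z − z₀| < |d|.
Radius of convergence: R = |-4 − z₀| = |-2| = 2 (distance from z₀ to the singularity z = -4).

c_0 = -1/2, c_1 = 1/4; R = 2.


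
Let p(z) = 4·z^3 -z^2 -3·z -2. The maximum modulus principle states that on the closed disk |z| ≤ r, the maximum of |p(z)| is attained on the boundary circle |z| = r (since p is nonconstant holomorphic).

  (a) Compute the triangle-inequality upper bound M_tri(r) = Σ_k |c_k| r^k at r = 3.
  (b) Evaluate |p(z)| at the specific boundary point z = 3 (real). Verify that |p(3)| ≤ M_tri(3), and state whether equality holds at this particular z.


Coefficients: c_0 = -2, c_1 = -3, c_2 = -1, c_3 = 4. Radius r = 3.
Part (a). Triangle bound: M_tri(r) = Σ_k |c_k| r^k
  = |-2|·3^0 + |-3|·3^1 + |-1|·3^2 + |4|·3^3
  = 2 + 9 + 9 + 108 = 128.
This bounds M(r) := max_{|z|=r} |p(z)| from above; equality holds iff all terms c_k z^k can be made to align in phase at a single z on |z|=r.
Part (b). At z = 3 (real, on the circle |z| = r):
  p(3) = (-2)·3^0 + (-3)·3^1 + (-1)·3^2 + (4)·3^3 = 88.
  |p(3)| = 88.
Check: |p(3)| = 88 ≤ 128 = M_tri(3). ✓ Equality does not hold at z = 3 (the coefficients have mixed signs, so the terms do not all align in phase there).

M_tri(3) = 128; |p(3)| = 88; equality at z=3: no.


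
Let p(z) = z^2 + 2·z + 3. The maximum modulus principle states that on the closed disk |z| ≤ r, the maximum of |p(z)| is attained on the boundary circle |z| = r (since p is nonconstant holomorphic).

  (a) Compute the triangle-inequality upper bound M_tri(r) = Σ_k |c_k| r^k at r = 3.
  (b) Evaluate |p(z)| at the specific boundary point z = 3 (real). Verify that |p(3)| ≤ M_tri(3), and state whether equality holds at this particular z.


Coefficients: c_0 = 3, c_1 = 2, c_2 = 1. Radius r = 3.
Part (a). Triangle bound: M_tri(r) = Σ_k |c_k| r^k
  = |3|·3^0 + |2|·3^1 + |1|·3^2
  = 3 + 6 + 9 = 18.
This bounds M(r) := max_{|z|=r} |p(z)| from above; equality holds iff all terms c_k z^k can be made to align in phase at a single z on |z|=r.
Part (b). At z = 3 (real, on the circle |z| = r):
  p(3) = (3)·3^0 + (2)·3^1 + (1)·3^2 = 18.
  |p(3)| = 18.
Since all nonzero coefficients share the same sign, |p(3)| = 18 = M_tri(3); the triangle bound is attained at z = 3, so in fact M(r) = 18.

M_tri(3) = 18; |p(3)| = 18; equality at z=3: yes.


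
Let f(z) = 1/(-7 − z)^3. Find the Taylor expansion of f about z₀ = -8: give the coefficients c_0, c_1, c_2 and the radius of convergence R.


Let w = z − z₀, so z = z₀ + w.
Then -7 − z = -7 − (z₀ + w) = (-7 − z₀) − w = 1 − w.
f(z) = 1/(1 − w)^3 = (1/(1)^3) · (1 − w/(1))^{−3}.
By the binomial series (1−u)^{−3} = Σ_{n≥0} C(n+2, 2) u^n for |u|<1, with u = w/(1):
  c_n = C(n+2, 2) / (1)^(n+3).
  c_0 = 1/(1)^3 = 1.
  c_1 = 3/(1)^4 = 3.
  c_2 = 6/(1)^5 = 6.
The series is valid for |w/d| < 1, i.e. |z − z₀| < |d|.
Radius of convergence: R = |-7 − z₀| = |1| = 1 (distance from z₀ to the singularity z = -7).

c_0 = 1, c_1 = 3, c_2 = 6; R = 1.


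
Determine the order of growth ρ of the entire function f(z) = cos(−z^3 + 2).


Write cos(w) = (e^{iw} ± e^{−iw})/(2 or 2i), so |cos(w)| ≤ e^{|w|}. With w = −z^3 + 2, |w| ≤ 1r^3 + 2 on |z|=r, giving M(r) ≤ e^{1r^3 + 2} and ρ ≤ 3. For the lower bound, choose z on |z|=r with -1z^3 purely imaginary of modulus 1r^3; then |cos(−z^3 + 2)| grows like e^{1r^3}/2, so ρ ≥ 3. Hence ρ = 3.
Therefore ρ = 3.

Order ρ = 3.


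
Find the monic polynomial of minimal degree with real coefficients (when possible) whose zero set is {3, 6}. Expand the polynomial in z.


The polynomial is p(z) = ∏_{α ∈ S} (z − α), where S = {3, 6}.
Expanding the product yields: p(z) = z^2 -9·z + 18.
The resulting polynomial has degree 2 and real coefficients as required.

p(z) = z^2 -9·z + 18.
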